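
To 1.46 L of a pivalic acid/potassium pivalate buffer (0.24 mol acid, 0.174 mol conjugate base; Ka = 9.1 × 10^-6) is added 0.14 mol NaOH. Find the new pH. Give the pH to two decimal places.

pH = 5.54

After neutralization: n((CH3)3CCOOH) = 0.1 mol, n((CH3)3CCOO-) = 0.314 mol.
pKa = −log(9.1 × 10^-6) = 5.041
pH = pKa + log([A⁻]/[HA]) = 5.041 + log(0.314/0.1) = 5.041 +0.497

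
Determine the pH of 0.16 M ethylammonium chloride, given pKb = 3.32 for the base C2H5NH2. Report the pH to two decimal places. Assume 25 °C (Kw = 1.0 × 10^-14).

C2H5NH3+ is the conjugate acid of the weak base C2H5NH2.
Kb = 10^(−3.32) = 4.79 × 10^-4
Ka = Kw/Kb = 1.0×10^-14 / 4.79 × 10^-4 = 2.09 × 10^-11
From the ICE table, Ka = [H+]²/(0.16 − [H+]) = 2.09 × 10^-11.
Assume [H+] ≪ 0.16: [H+] ≈ √(2.09 × 10^-11 × 0.16) = 1.83 × 10^-6 M
Check: 0.0011% ionized — well under 5%, approximation valid.
pH = −log[H+] = −log(1.83 × 10^-6) = 5.74

pH = 5.74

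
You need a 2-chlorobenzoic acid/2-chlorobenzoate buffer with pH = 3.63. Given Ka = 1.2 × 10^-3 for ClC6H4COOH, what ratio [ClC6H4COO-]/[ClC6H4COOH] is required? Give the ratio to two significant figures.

ratio = 5.1

pKa = -log(1.2 × 10^-3) = 2.921
pH = pKa + log(r) ⇒ log(r) = 3.63 − 2.921 = +0.709
r = [ClC6H4COO-]/[ClC6H4COOH] = 10^(+0.709) = 5.12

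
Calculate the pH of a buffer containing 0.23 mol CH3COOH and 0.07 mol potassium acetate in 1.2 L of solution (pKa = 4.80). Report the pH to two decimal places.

pH = 4.28

Using pH = pKa + log([base]/[acid]) with [base]/[acid] = 0.07/0.23:
pH = 4.80 + (-0.517) = 4.28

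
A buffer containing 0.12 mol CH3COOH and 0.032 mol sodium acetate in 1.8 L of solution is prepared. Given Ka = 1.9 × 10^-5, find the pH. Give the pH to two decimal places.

pH = 4.15

pKa = −log(1.9 × 10^-5) = 4.721
Using pH = pKa + log([base]/[acid]) with [base]/[acid] = 0.032/0.12:
pH = 4.721 + (-0.574) = 4.15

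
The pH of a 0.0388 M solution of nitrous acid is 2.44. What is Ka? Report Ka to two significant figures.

Ka = 3.7 × 10^-4

[H+] = 10^(-2.44) = 3.63 × 10^-3 M
At equilibrium [HA] = 0.0388 − 3.63 × 10^-3 = 3.52 × 10^-2 M
Ka = [H+][A-]/[HA] = (3.63 × 10^-3)² / 3.52 × 10^-2 = 3.7 × 10^-4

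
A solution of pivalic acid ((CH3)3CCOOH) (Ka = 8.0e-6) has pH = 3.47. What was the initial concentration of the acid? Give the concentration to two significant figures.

C₀ = 1.5 × 10^-2 M

[H+] = 10^(-3.47) = 3.39 × 10^-4 M = x
Ka = x²/(C₀ − x) ⇒ C₀ = x + x²/Ka
C₀ = 3.39 × 10^-4 + (3.39 × 10^-4)²/(8.0 × 10^-6) = 1.47 × 10^-2 M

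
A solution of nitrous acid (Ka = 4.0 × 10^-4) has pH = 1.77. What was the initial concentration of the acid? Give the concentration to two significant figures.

C₀ = 7.4 × 10^-1 M

[H+] = 10^(-1.77) = 1.70 × 10^-2 M = x
Ka = x²/(C₀ − x) ⇒ C₀ = x + x²/Ka
C₀ = 1.70 × 10^-2 + (1.70 × 10^-2)²/(4.0 × 10^-4) = 7.40 × 10^-1 M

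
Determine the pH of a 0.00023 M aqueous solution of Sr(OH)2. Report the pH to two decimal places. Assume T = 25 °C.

Sr(OH)2 is a strong base (each formula unit releases 2 OH-); [OH-] = 0.00046 M.
pOH = -log(0.00046) = 3.34
pH = 14.00 - 3.34 = 10.66

pH = 10.66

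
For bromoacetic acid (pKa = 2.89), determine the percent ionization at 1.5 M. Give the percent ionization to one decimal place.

2.9%

BrCH2COOH ⇌ BrCH2COO- + H+; let x = [H+] at equilibrium.
Ka = 10^(−2.89) = 1.29 × 10^-3
x ≈ √(Ka·C₀) = √(1.29 × 10^-3 × 1.5) = 4.40 × 10^-2 M
% ionization = x/C₀ × 100% = 4.40 × 10^-2/1.5 × 100% = 2.9%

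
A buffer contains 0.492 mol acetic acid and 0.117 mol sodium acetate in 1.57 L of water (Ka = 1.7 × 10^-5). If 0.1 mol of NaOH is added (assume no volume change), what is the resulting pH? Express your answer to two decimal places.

OH- converts CH3COOH to CH3COO-: CH3COOH → 0.392 mol, CH3COO- → 0.217 mol.
pKa = −log(1.7 × 10^-5) = 4.770
pH = pKa + log([A⁻]/[HA]) = 4.770 + log(0.217/0.392) = 4.770 -0.257

pH = 4.51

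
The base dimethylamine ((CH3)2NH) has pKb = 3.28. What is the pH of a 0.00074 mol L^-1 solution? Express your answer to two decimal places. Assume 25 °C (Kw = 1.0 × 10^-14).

pH = 10.62

(CH3)2NH + H2O ⇌ (CH3)2NH2+ + OH-
Kb = 10^(−3.28) = 5.25 × 10^-4
From the ICE table, Kb = [OH-]²/(0.00074 − [OH-]) = 5.25 × 10^-4.
Here C₀/Kb ≈ 1.41, so the small-[OH-] approximation fails. Use the quadratic:
[OH-] = [−0.000525 + √(0.000525² + 1.55e-06)]/2 = 4.14 × 10^-4 M
pOH = −log(4.14 × 10^-4) = 3.38; pH = 14.00 − 3.38 = 10.62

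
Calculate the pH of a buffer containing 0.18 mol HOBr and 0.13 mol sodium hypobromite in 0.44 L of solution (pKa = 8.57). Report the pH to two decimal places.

pH = 8.43

Using pH = pKa + log([base]/[acid]) with [base]/[acid] = 0.13/0.18:
pH = 8.57 + (-0.141) = 8.43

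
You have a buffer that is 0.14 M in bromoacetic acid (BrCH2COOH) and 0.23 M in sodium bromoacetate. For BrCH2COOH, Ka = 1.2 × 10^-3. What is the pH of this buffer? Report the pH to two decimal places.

pKa = −log(1.2 × 10^-3) = 2.921
pH = pKa + log([A⁻]/[HA]) = 2.921 + log(0.23/0.14)
pH = 2.921 + (+0.216) = 3.14

pH = 3.14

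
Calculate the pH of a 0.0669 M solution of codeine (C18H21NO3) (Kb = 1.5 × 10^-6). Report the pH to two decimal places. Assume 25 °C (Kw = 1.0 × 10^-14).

C18H21NO3 + H2O ⇌ C18H22NO3+ + OH-
Kb = [OH-]²/(0.0669 − [OH-]) = 1.5 × 10^-6
Since Kb ≪ C₀, [OH-] ≈ √(Kb·C₀) = 3.17 × 10^-4 M.
Check: 0.47% ionized — well under 5%, approximation valid.
pOH = 3.50, so pH = 14.00 − pOH = 10.50

pH = 10.50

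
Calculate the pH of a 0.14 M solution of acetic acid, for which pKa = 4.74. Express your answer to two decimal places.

CH3COOH ⇌ CH3COO- + H+
Ka = 10^(−4.74) = 1.82 × 10^-5
From the ICE table, Ka = x²/(0.14 − x) = 1.82 × 10^-5.
Neglecting x in the denominator: x = √(1.82 × 10^-5 × 0.14) = 1.60 × 10^-3 M
pH = −log[H+] = −log(1.60 × 10^-3) = 2.80

pH = 2.80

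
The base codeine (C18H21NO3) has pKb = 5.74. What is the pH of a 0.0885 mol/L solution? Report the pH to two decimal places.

pH = 10.60

C18H21NO3 + H2O ⇌ C18H22NO3+ + OH-
Kb = 10^(−5.74) = 1.82 × 10^-6
From the ICE table, Kb = [OH-]²/(0.0885 − [OH-]) = 1.82 × 10^-6.
Assume [OH-] ≪ 0.0885: [OH-] ≈ √(1.82 × 10^-6 × 0.0885) = 4.01 × 10^-4 M
pOH = 3.40, so pH = 14.00 − pOH = 10.60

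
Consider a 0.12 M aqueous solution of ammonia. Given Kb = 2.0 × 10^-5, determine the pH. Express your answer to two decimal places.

NH3 + H2O ⇌ NH4+ + OH-
From the ICE table, Kb = [OH-]²/(0.12 − [OH-]) = 2.0 × 10^-5.
Since Kb ≪ C₀, [OH-] ≈ √(Kb·C₀) = 1.55 × 10^-3 M.
Check: 1.3% ionized — well under 5%, approximation valid.
pOH = −log(1.55 × 10^-3) = 2.81; pH = 14.00 − 2.81 = 11.19

pH = 11.19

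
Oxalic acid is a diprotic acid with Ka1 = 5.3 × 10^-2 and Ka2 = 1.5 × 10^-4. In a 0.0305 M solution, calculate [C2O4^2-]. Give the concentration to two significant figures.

1.5 × 10^-4 M

First ionization gives [H+] ≈ [HC2O4-] = 2.17 × 10^-2 M.
Second step: Ka2 = [H+][C2O4^2-]/[HC2O4-] ≈ [C2O4^2-] (since [H+] ≈ [HC2O4-]).
So [C2O4^2-] ≈ Ka2.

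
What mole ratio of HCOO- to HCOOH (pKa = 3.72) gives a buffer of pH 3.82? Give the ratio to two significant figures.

ratio = 1.3

pH = pKa + log(r) ⇒ log(r) = 3.82 − 3.72 = +0.10
r = [HCOO-]/[HCOOH] = 10^(+0.10) = 1.26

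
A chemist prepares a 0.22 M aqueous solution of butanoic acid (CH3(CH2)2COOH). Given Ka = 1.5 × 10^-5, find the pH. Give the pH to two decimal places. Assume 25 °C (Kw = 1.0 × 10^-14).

CH3(CH2)2COOH ⇌ CH3(CH2)2COO- + H+
Ka = [H+]²/(0.22 − [H+]) = 1.5 × 10^-5
Neglecting [H+] in the denominator: [H+] = √(1.5 × 10^-5 × 0.22) = 1.82 × 10^-3 M
pH = −log(1.82 × 10^-3) = 2.74

pH = 2.74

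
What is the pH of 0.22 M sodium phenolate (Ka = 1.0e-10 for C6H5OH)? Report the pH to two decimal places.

C6H5O- is the conjugate base of the weak acid C6H5OH.
Kb = Kw/Ka = 1.0×10^-14 / 1.0 × 10^-10 = 1.00 × 10^-4
From the ICE table, Kb = [OH-]²/(0.22 − [OH-]) = 1.00 × 10^-4.
Since Kb ≪ C₀, [OH-] ≈ √(Kb·C₀) = 4.69 × 10^-3 M.
Check: 2.1% ionized — well under 5%, approximation valid.
pOH = 2.33, so pH = 14.00 − pOH = 11.67

pH = 11.67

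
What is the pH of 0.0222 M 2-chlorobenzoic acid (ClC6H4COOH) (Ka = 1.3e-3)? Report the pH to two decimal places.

ClC6H4COOH ⇌ ClC6H4COO- + H+
Ka = x²/(0.0222 − x) = 1.3 × 10^-3
x is not negligible relative to C₀; solve x² + 0.0013·x − 2.89e-05 = 0.
x = [−0.0013 + √(0.0013² + 0.000115)]/2 = 4.76 × 10^-3 M
pH = −log[H+] = −log(4.76 × 10^-3) = 2.32

pH = 2.32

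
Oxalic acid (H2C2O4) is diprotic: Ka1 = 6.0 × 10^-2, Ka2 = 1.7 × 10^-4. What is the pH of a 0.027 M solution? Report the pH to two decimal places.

Ka1 ≫ Ka2, so treat the first dissociation as the only significant source of H+.
Ka1 = x²/(0.027 − x) = 6.0 × 10^-2
Solving the quadratic: x = (−Ka1 + √(Ka1² + 4·Ka1·C₀))/2 = 2.02 × 10^-2 M
pH = −log(2.02 × 10^-2) = 1.69

pH = 1.69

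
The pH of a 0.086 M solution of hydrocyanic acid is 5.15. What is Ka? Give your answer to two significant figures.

[H+] = 10^(-5.15) = 7.08 × 10^-6 M
At equilibrium [HA] = 0.086 − 7.08 × 10^-6 = 8.60 × 10^-2 M
Ka = [H+][A-]/[HA] = (7.08 × 10^-6)² / 8.60 × 10^-2 = 5.8 × 10^-10

Ka = 5.8 × 10^-10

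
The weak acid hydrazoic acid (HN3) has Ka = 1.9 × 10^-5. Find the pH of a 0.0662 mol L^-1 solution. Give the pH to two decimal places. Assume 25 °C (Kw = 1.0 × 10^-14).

pH = 2.95

HN3 ⇌ N3- + H+
Let x = [H+] at equilibrium. Ka = x²/(0.0662 − x).
Assume x ≪ 0.0662: x ≈ √(1.9 × 10^-5 × 0.0662) = 1.12 × 10^-3 M
pH = −log[H+] = −log(1.12 × 10^-3) = 2.95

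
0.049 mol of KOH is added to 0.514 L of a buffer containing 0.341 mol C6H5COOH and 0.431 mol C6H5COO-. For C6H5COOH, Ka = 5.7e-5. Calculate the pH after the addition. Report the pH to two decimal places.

OH- converts C6H5COOH to C6H5COO-: C6H5COOH → 0.292 mol, C6H5COO- → 0.48 mol.
pKa = −log(5.7 × 10^-5) = 4.244
Henderson–Hasselbalch with mole ratio 0.48/0.292: pH = 4.244 + (+0.216)

pH = 4.46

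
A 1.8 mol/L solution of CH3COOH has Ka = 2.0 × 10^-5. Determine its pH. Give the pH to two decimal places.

pH = 2.22

CH3COOH ⇌ CH3COO- + H+
Ka = x²/(1.8 − x) = 2.0 × 10^-5
Since Ka ≪ C₀, x ≈ √(Ka·C₀) = 6.00 × 10^-3 M.
pH = −log(6.00 × 10^-3) = 2.22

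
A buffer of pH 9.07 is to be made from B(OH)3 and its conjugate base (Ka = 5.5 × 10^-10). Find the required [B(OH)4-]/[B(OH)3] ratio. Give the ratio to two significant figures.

pKa = -log(5.5 × 10^-10) = 9.260
pH = pKa + log(r) ⇒ log(r) = 9.07 − 9.260 = -0.190
r = [B(OH)4-]/[B(OH)3] = 10^(-0.190) = 0.646

ratio = 0.65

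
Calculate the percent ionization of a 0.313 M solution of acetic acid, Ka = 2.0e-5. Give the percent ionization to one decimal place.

CH3COOH ⇌ CH3COO- + H+; let x = [H+] at equilibrium.
x ≈ √(Ka·C₀) = √(2.0 × 10^-5 × 0.313) = 2.50 × 10^-3 M
% ionization = x/C₀ × 100% = 2.50 × 10^-3/0.313 × 100% = 0.8%

0.8%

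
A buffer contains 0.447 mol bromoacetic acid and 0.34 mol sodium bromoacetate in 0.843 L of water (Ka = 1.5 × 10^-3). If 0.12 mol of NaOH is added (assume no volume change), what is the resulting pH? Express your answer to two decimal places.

OH- converts BrCH2COOH to BrCH2COO-: BrCH2COOH → 0.327 mol, BrCH2COO- → 0.46 mol.
pKa = −log(1.5 × 10^-3) = 2.824
pH = pKa + log([A⁻]/[HA]) = 2.824 + log(0.46/0.327) = 2.824 +0.148

pH = 2.97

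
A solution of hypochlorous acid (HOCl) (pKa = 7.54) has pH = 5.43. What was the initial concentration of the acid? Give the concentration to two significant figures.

[H+] = 10^(-5.43) = 3.72 × 10^-6 M = x
Ka = 10^(−7.54) = 2.88 × 10^-8
Ka = x²/(C₀ − x) ⇒ C₀ = x + x²/Ka
C₀ = 3.72 × 10^-6 + (3.72 × 10^-6)²/(2.88 × 10^-8) = 4.84 × 10^-4 M

C₀ = 4.8 × 10^-4 M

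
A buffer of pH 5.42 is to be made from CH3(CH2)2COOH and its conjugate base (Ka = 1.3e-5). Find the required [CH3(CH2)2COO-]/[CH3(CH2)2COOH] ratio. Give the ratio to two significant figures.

pKa = -log(1.3 × 10^-5) = 4.886
pH = pKa + log(r) ⇒ log(r) = 5.42 − 4.886 = +0.534
r = [CH3(CH2)2COO-]/[CH3(CH2)2COOH] = 10^(+0.534) = 3.42

ratio = 3.4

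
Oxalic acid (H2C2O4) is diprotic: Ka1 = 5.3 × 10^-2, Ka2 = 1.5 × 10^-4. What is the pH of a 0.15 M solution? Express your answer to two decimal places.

pH = 1.18

Ka1 ≫ Ka2, so treat the first dissociation as the only significant source of H+.
Ka1 = x²/(0.15 − x) = 5.3 × 10^-2
Solving the quadratic: x = (−Ka1 + √(Ka1² + 4·Ka1·C₀))/2 = 6.65 × 10^-2 M
pH = −log(6.65 × 10^-2) = 1.18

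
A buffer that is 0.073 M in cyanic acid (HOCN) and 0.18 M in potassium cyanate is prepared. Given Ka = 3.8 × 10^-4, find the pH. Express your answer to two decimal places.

pH = 3.81

pKa = −log(3.8 × 10^-4) = 3.420
Henderson–Hasselbalch: pH = pKa + log([OCN-]/[HOCN]) = 3.420 + log(0.18/0.073)
pH = 3.420 + (+0.392) = 3.81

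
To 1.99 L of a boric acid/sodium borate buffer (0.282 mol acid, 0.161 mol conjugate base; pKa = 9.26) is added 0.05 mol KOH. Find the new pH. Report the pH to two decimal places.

pH = 9.22

After neutralization: n(B(OH)3) = 0.232 mol, n(B(OH)4-) = 0.211 mol.
pH = pKa + log(n_B(OH)4-/n_B(OH)3) = 9.26 + log(0.211/0.232) = 9.26 + (-0.041)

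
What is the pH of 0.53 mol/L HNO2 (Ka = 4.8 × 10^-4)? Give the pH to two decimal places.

pH = 1.80

HNO2 ⇌ NO2- + H+
From the ICE table, Ka = [H+]²/(0.53 − [H+]) = 4.8 × 10^-4.
Since Ka ≪ C₀, [H+] ≈ √(Ka·C₀) = 1.59 × 10^-2 M.
([H+]/C₀ = 3% < 5%, so the approximation holds.)
pH = −log(1.59 × 10^-2) = 1.80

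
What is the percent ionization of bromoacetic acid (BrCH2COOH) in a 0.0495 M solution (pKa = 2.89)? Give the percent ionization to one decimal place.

BrCH2COOH ⇌ BrCH2COO- + H+; let x = [H+] at equilibrium.
Ka = 10^(−2.89) = 1.29 × 10^-3
Solve x² + 0.00129x − 6.39e-05 = 0 → x = 7.37 × 10^-3 M
Fraction ionized = 7.37 × 10^-3 / 0.0495 = 0.1489 → 14.9%

14.9%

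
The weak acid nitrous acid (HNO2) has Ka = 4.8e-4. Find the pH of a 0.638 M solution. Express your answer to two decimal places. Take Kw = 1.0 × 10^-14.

pH = 1.76

HNO2 ⇌ NO2- + H+
From the ICE table, Ka = [H+]²/(0.638 − [H+]) = 4.8 × 10^-4.
Neglecting [H+] in the denominator: [H+] = √(4.8 × 10^-4 × 0.638) = 1.75 × 10^-2 M
Check: 2.7% ionized — well under 5%, approximation valid.
pH = −log[H+] = −log(1.75 × 10^-2) = 1.76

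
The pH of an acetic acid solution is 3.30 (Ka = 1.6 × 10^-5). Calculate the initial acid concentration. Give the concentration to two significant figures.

[H+] = 10^(-3.30) = 5.01 × 10^-4 M = x
Ka = x²/(C₀ − x) ⇒ C₀ = x + x²/Ka
C₀ = 5.01 × 10^-4 + (5.01 × 10^-4)²/(1.6 × 10^-5) = 1.62 × 10^-2 M

C₀ = 1.6 × 10^-2 M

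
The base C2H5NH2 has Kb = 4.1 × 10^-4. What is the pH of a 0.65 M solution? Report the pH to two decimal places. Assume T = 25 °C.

pH = 12.21

C2H5NH2 + H2O ⇌ C2H5NH3+ + OH-
From the ICE table, Kb = [OH-]²/(0.65 − [OH-]) = 4.1 × 10^-4.
Assume [OH-] ≪ 0.65: [OH-] ≈ √(4.1 × 10^-4 × 0.65) = 1.63 × 10^-2 M
pOH = −log(1.63 × 10^-2) = 1.79; pH = 14.00 − 1.79 = 12.21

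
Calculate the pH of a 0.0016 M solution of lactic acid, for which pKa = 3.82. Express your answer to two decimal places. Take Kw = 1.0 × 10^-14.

CH3CH(OH)COOH ⇌ CH3CH(OH)COO- + H+
Ka = 10^(−3.82) = 1.51 × 10^-4
Ka = x²/(0.0016 − x) = 1.51 × 10^-4
Here C₀/Ka ≈ 10.6, so the small-x approximation fails. Use the quadratic:
x = (−Ka + √(Ka² + 4·Ka·C₀))/2 = 4.22 × 10^-4 M
pH = −log(4.22 × 10^-4) = 3.37

pH = 3.37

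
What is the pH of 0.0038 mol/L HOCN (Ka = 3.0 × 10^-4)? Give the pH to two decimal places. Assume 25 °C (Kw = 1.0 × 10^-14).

pH = 3.03

HOCN ⇌ OCN- + H+
Ka = [H+]²/(0.0038 − [H+]) = 3.0 × 10^-4
Here C₀/Ka ≈ 12.7, so the small-[H+] approximation fails. Use the quadratic:
[H+] = (−Ka + √(Ka² + 4·Ka·C₀))/2 = 9.28 × 10^-4 M
pH = −log(9.28 × 10^-4) = 3.03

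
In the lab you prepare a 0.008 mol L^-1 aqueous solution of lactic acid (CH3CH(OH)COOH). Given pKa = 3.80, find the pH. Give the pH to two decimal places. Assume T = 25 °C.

CH3CH(OH)COOH ⇌ CH3CH(OH)COO- + H+
Ka = 10^(−3.80) = 1.58 × 10^-4
Ka = [H+]²/(0.008 − [H+]) = 1.58 × 10^-4
The 5% rule fails; solving [H+]² + Ka·[H+] − Ka·C₀ = 0 exactly:
[H+] = (−Ka + √(Ka² + 4·Ka·C₀))/2 = 1.05 × 10^-3 M
pH = −log(1.05 × 10^-3) = 2.98

pH = 2.98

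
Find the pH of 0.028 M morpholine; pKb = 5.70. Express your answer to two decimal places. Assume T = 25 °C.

pH = 10.37

C4H8ONH + H2O ⇌ C4H8ONH2+ + OH-
Kb = 10^(−5.70) = 2.00 × 10^-6
Kb = [OH-]²/(0.028 − [OH-]) = 2.00 × 10^-6
Neglecting [OH-] in the denominator: [OH-] = √(2.00 × 10^-6 × 0.028) = 2.37 × 10^-4 M
([OH-]/C₀ = 0.85% < 5%, so the approximation holds.)
pOH = 3.63, so pH = 14.00 − pOH = 10.37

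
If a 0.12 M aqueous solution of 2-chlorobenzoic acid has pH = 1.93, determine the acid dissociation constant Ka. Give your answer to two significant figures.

Ka = 1.3 × 10^-3

[H+] = 10^(-1.93) = 1.17 × 10^-2 M
At equilibrium [HA] = 0.12 − 1.17 × 10^-2 = 1.08 × 10^-1 M
Ka = [H+][A-]/[HA] = (1.17 × 10^-2)² / 1.08 × 10^-1 = 1.3 × 10^-3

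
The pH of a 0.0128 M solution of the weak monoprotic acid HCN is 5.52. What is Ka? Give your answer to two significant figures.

[H+] = 10^(-5.52) = 3.02 × 10^-6 M
At equilibrium [HA] = 0.0128 − 3.02 × 10^-6 = 1.28 × 10^-2 M
Ka = [H+][A-]/[HA] = (3.02 × 10^-6)² / 1.28 × 10^-2 = 7.1 × 10^-10

Ka = 7.1 × 10^-10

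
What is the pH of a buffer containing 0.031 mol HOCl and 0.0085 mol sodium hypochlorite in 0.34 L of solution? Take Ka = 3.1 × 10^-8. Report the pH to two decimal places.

pKa = −log(3.1 × 10^-8) = 7.509
Using pH = pKa + log([base]/[acid]) with [base]/[acid] = 0.0085/0.031:
pH = 7.509 + (-0.562) = 6.95

pH = 6.95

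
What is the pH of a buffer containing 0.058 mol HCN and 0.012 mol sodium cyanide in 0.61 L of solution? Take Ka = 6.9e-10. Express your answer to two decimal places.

pKa = −log(6.9 × 10^-10) = 9.161
Henderson–Hasselbalch: pH = pKa + log([CN-]/[HCN]) = 9.161 + log(0.012/0.058)
pH = 9.161 + (-0.684) = 8.48

pH = 8.48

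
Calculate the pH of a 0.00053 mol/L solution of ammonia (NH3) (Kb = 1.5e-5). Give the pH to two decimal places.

NH3 + H2O ⇌ NH4+ + OH-
Let x = [OH-] at equilibrium. Kb = x²/(0.00053 − x).
The 5% rule fails; solving x² + Kb·x − Kb·C₀ = 0 exactly:
x = (−Kb + √(Kb² + 4·Kb·C₀))/2 = 8.20 × 10^-5 M
pOH = 4.09, so pH = 14.00 − pOH = 9.91

pH = 9.91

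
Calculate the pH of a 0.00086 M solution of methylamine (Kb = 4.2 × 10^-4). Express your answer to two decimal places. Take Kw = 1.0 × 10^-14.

pH = 10.63

CH3NH2 + H2O ⇌ CH3NH3+ + OH-
Kb = x²/(0.00086 − x) = 4.2 × 10^-4
x is not negligible relative to C₀; solve x² + 0.00042·x − 3.61e-07 = 0.
x = (−Kb + √(Kb² + 4·Kb·C₀))/2 = 4.27 × 10^-4 M
pOH = 3.37, so pH = 14.00 − pOH = 10.63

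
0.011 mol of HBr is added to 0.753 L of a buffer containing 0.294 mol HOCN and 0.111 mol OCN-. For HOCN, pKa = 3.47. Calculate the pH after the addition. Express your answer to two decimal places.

pH = 2.99

After neutralization: n(HOCN) = 0.305 mol, n(OCN-) = 0.1 mol.
pH = pKa + log(n_OCN-/n_HOCN) = 3.47 + log(0.1/0.305) = 3.47 + (-0.484)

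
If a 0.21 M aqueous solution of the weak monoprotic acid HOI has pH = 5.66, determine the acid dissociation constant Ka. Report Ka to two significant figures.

[H+] = 10^(-5.66) = 2.19 × 10^-6 M
At equilibrium [HA] = 0.21 − 2.19 × 10^-6 = 2.10 × 10^-1 M
Ka = [H+][A-]/[HA] = (2.19 × 10^-6)² / 2.10 × 10^-1 = 2.3 × 10^-11

Ka = 2.3 × 10^-11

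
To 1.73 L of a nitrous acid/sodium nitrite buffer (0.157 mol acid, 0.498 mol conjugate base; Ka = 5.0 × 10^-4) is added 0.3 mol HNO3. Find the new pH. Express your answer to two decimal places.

After neutralization: n(HNO2) = 0.457 mol, n(NO2-) = 0.198 mol.
pKa = −log(5.0 × 10^-4) = 3.301
pH = pKa + log(n_NO2-/n_HNO2) = 3.301 + log(0.198/0.457) = 3.301 + (-0.363)

pH = 2.94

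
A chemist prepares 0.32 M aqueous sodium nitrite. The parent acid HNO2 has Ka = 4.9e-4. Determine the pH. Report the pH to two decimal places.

NO2- is the conjugate base of the weak acid HNO2.
Kb = Kw/Ka = 1.0×10^-14 / 4.9 × 10^-4 = 2.04 × 10^-11
Kb = [OH-]²/(0.32 − [OH-]) = 2.04 × 10^-11
Assume [OH-] ≪ 0.32: [OH-] ≈ √(2.04 × 10^-11 × 0.32) = 2.55 × 10^-6 M
([OH-]/C₀ = 0.0008% < 5%, so the approximation holds.)
pOH = 5.59, so pH = 14.00 − pOH = 8.41

pH = 8.41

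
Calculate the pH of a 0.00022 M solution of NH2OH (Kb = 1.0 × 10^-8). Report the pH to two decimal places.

NH2OH + H2O ⇌ NH3OH+ + OH-
From the ICE table, Kb = [OH-]²/(0.00022 − [OH-]) = 1.0 × 10^-8.
Assume [OH-] ≪ 0.00022: [OH-] ≈ √(1.0 × 10^-8 × 0.00022) = 1.48 × 10^-6 M
Check: 0.67% ionized — well under 5%, approximation valid.
pOH = −log(1.48 × 10^-6) = 5.83; pH = 14.00 − 5.83 = 8.17

pH = 8.17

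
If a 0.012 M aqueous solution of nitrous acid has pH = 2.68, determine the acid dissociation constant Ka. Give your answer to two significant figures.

[H+] = 10^(-2.68) = 2.09 × 10^-3 M
At equilibrium [HA] = 0.012 − 2.09 × 10^-3 = 9.91 × 10^-3 M
Ka = [H+][A-]/[HA] = (2.09 × 10^-3)² / 9.91 × 10^-3 = 4.4 × 10^-4

Ka = 4.4 × 10^-4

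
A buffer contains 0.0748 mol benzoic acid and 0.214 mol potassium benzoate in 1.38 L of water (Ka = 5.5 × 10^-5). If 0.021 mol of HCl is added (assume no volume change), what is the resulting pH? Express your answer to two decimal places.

After neutralization: n(C6H5COOH) = 0.0958 mol, n(C6H5COO-) = 0.193 mol.
pKa = −log(5.5 × 10^-5) = 4.260
Henderson–Hasselbalch with mole ratio 0.193/0.0958: pH = 4.260 + (+0.304)

pH = 4.56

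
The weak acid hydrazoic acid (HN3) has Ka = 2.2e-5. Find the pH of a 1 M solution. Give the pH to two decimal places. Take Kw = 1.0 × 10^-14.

HN3 ⇌ N3- + H+
Ka = x²/(1 − x) = 2.2 × 10^-5
Assume x ≪ 1: x ≈ √(2.2 × 10^-5 × 1) = 4.69 × 10^-3 M
(x/C₀ = 0.47% < 5%, so the approximation holds.)
pH = −log(4.69 × 10^-3) = 2.33

pH = 2.33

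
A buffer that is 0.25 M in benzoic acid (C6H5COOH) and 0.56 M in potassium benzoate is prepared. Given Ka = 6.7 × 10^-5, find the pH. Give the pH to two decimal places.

pH = 4.52

pKa = −log(6.7 × 10^-5) = 4.174
Henderson–Hasselbalch: pH = pKa + log([C6H5COO-]/[C6H5COOH]) = 4.174 + log(0.56/0.25)
pH = 4.174 + (+0.350) = 4.52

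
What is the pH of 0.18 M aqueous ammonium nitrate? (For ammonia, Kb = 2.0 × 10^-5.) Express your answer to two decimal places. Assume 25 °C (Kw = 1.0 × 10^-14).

NH4+ is the conjugate acid of the weak base NH3.
Ka = Kw/Kb = 1.0×10^-14 / 2.0 × 10^-5 = 5.00 × 10^-10
From the ICE table, Ka = [H+]²/(0.18 − [H+]) = 5.00 × 10^-10.
Neglecting [H+] in the denominator: [H+] = √(5.00 × 10^-10 × 0.18) = 9.49 × 10^-6 M
pH = −log(9.49 × 10^-6) = 5.02

pH = 5.02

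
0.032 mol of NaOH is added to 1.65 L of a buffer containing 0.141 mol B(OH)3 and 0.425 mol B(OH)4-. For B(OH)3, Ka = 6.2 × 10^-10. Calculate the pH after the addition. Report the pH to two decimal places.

pH = 9.83

After neutralization: n(B(OH)3) = 0.109 mol, n(B(OH)4-) = 0.457 mol.
pKa = −log(6.2 × 10^-10) = 9.208
Henderson–Hasselbalch with mole ratio 0.457/0.109: pH = 9.208 + (+0.622)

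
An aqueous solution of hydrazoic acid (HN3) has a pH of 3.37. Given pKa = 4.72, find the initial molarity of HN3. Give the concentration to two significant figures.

[H+] = 10^(-3.37) = 4.27 × 10^-4 M = x
Ka = 10^(−4.72) = 1.91 × 10^-5
Ka = x²/(C₀ − x) ⇒ C₀ = x + x²/Ka
C₀ = 4.27 × 10^-4 + (4.27 × 10^-4)²/(1.91 × 10^-5) = 9.97 × 10^-3 M

C₀ = 1.0 × 10^-2 M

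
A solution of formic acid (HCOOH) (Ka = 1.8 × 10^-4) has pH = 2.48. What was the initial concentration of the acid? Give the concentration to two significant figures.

C₀ = 6.4 × 10^-2 M

[H+] = 10^(-2.48) = 3.31 × 10^-3 M = x
Ka = x²/(C₀ − x) ⇒ C₀ = x + x²/Ka
C₀ = 3.31 × 10^-3 + (3.31 × 10^-3)²/(1.8 × 10^-4) = 6.42 × 10^-2 M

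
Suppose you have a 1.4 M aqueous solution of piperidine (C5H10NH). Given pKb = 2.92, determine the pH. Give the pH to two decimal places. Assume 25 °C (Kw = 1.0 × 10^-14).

C5H10NH + H2O ⇌ C5H10NH2+ + OH-
Kb = 10^(−2.92) = 1.20 × 10^-3
Kb = x²/(1.4 − x) = 1.20 × 10^-3
Since Kb ≪ C₀, x ≈ √(Kb·C₀) = 4.10 × 10^-2 M.
(x/C₀ = 2.9% < 5%, so the approximation holds.)
pOH = −log(4.10 × 10^-2) = 1.39; pH = 14.00 − 1.39 = 12.61

pH = 12.61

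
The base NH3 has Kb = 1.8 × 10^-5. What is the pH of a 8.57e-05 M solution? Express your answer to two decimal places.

NH3 + H2O ⇌ NH4+ + OH-
Kb = x²/(8.57e-05 − x) = 1.8 × 10^-5
Here C₀/Kb ≈ 4.76, so the small-x approximation fails. Use the quadratic:
x = (−Kb + √(Kb² + 4·Kb·C₀))/2 = 3.13 × 10^-5 M
pOH = −log(3.13 × 10^-5) = 4.50; pH = 14.00 − 4.50 = 9.50

pH = 9.50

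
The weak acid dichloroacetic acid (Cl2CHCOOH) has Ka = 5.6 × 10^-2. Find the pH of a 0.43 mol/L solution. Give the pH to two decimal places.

pH = 0.89

Cl2CHCOOH ⇌ Cl2CHCOO- + H+
Let x = [H+] at equilibrium. Ka = x²/(0.43 − x).
Here C₀/Ka ≈ 7.68, so the small-x approximation fails. Use the quadratic:
x = (−Ka + √(Ka² + 4·Ka·C₀))/2 = 1.30 × 10^-1 M
pH = −log[H+] = −log(1.30 × 10^-1) = 0.89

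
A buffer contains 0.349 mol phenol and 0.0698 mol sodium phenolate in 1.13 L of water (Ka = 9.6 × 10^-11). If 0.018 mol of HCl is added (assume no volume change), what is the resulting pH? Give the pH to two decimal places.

pH = 9.17

Added H+ converts C6H5O- to C6H5OH: C6H5OH → 0.367 mol, C6H5O- → 0.0518 mol.
pKa = −log(9.6 × 10^-11) = 10.018
pH = pKa + log([A⁻]/[HA]) = 10.018 + log(0.0518/0.367) = 10.018 -0.850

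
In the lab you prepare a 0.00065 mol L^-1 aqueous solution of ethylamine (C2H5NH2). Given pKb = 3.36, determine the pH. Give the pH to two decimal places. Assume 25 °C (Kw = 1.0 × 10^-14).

pH = 10.55

C2H5NH2 + H2O ⇌ C2H5NH3+ + OH-
Kb = 10^(−3.36) = 4.37 × 10^-4
Kb = [OH-]²/(0.00065 − [OH-]) = 4.37 × 10^-4
The 5% rule fails; solving [OH-]² + Kb·[OH-] − Kb·C₀ = 0 exactly:
[OH-] = (−Kb + √(Kb² + 4·Kb·C₀))/2 = 3.58 × 10^-4 M
pOH = −log(3.58 × 10^-4) = 3.45; pH = 14.00 − 3.45 = 10.55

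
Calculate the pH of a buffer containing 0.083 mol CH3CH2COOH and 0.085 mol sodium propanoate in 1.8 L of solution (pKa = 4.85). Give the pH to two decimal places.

pH = 4.86

Using pH = pKa + log([base]/[acid]) with [base]/[acid] = 0.085/0.083:
pH = 4.85 + (+0.010) = 4.86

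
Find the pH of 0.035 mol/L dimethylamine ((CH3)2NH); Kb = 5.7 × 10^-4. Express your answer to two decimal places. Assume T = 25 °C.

pH = 11.62

(CH3)2NH + H2O ⇌ (CH3)2NH2+ + OH-
Kb = [OH-]²/(0.035 − [OH-]) = 5.7 × 10^-4
Here C₀/Kb ≈ 61.4, so the small-[OH-] approximation fails. Use the quadratic:
[OH-] = [−0.00057 + √(0.00057² + 7.98e-05)]/2 = 4.19 × 10^-3 M
pOH = 2.38, so pH = 14.00 − pOH = 11.62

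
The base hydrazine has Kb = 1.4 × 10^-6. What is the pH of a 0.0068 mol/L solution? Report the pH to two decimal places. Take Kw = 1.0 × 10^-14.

N2H4 + H2O ⇌ N2H5+ + OH-
From the ICE table, Kb = [OH-]²/(0.0068 − [OH-]) = 1.4 × 10^-6.
Neglecting [OH-] in the denominator: [OH-] = √(1.4 × 10^-6 × 0.0068) = 9.76 × 10^-5 M
pOH = 4.01, so pH = 14.00 − pOH = 9.99

pH = 9.99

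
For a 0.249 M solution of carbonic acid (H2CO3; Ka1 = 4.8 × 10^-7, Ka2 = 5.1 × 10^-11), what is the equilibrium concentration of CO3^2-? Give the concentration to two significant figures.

5.1 × 10^-11 M

First ionization gives [H+] ≈ [HCO3-] = 3.46 × 10^-4 M.
Second step: Ka2 = [H+][CO3^2-]/[HCO3-] ≈ [CO3^2-] (since [H+] ≈ [HCO3-]).
So [CO3^2-] ≈ Ka2.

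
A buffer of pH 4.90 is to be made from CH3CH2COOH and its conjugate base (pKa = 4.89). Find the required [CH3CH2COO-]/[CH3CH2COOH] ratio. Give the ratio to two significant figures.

pH = pKa + log(r) ⇒ log(r) = 4.90 − 4.89 = +0.01
r = [CH3CH2COO-]/[CH3CH2COOH] = 10^(+0.01) = 1.02

ratio = 1.0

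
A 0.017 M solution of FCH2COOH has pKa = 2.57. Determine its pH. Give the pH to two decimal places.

pH = 2.26

FCH2COOH ⇌ FCH2COO- + H+
Ka = 10^(−2.57) = 2.69 × 10^-3
Let x = [H+] at equilibrium. Ka = x²/(0.017 − x).
The 5% rule fails; solving x² + Ka·x − Ka·C₀ = 0 exactly:
x = [−0.00269 + √(0.00269² + 0.000183)]/2 = 5.55 × 10^-3 M
pH = −log(5.55 × 10^-3) = 2.26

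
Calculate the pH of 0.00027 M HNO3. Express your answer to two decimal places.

HNO3 is a strong acid and dissociates completely, so [H+] = 0.00027 M.
pH = -log(0.00027) = 3.57

pH = 3.57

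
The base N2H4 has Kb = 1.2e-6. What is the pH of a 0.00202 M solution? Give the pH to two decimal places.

N2H4 + H2O ⇌ N2H5+ + OH-
Kb = [OH-]²/(0.00202 − [OH-]) = 1.2 × 10^-6
Since Kb ≪ C₀, [OH-] ≈ √(Kb·C₀) = 4.92 × 10^-5 M.
pOH = −log(4.92 × 10^-5) = 4.31; pH = 14.00 − 4.31 = 9.69

pH = 9.69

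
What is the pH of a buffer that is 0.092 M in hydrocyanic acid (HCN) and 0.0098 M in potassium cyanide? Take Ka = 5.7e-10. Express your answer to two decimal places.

pH = 8.27

pKa = −log(5.7 × 10^-10) = 9.244
pH = pKa + log([A⁻]/[HA]) = 9.244 + log(0.0098/0.092)
pH = 9.244 + (-0.973) = 8.27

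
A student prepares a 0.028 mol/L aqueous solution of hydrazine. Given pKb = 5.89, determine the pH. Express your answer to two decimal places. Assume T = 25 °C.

pH = 10.28

N2H4 + H2O ⇌ N2H5+ + OH-
Kb = 10^(−5.89) = 1.29 × 10^-6
From the ICE table, Kb = [OH-]²/(0.028 − [OH-]) = 1.29 × 10^-6.
Assume [OH-] ≪ 0.028: [OH-] ≈ √(1.29 × 10^-6 × 0.028) = 1.90 × 10^-4 M
([OH-]/C₀ = 0.68% < 5%, so the approximation holds.)
pOH = −log(1.90 × 10^-4) = 3.72; pH = 14.00 − 3.72 = 10.28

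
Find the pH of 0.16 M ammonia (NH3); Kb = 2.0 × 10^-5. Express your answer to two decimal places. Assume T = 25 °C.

pH = 11.25

NH3 + H2O ⇌ NH4+ + OH-
From the ICE table, Kb = [OH-]²/(0.16 − [OH-]) = 2.0 × 10^-5.
Assume [OH-] ≪ 0.16: [OH-] ≈ √(2.0 × 10^-5 × 0.16) = 1.79 × 10^-3 M
pOH = 2.75, so pH = 14.00 − pOH = 11.25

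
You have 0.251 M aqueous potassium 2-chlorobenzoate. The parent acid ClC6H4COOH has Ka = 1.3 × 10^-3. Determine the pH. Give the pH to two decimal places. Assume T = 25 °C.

pH = 8.14

ClC6H4COO- is the conjugate base of the weak acid ClC6H4COOH.
Kb = Kw/Ka = 1.0×10^-14 / 1.3 × 10^-3 = 7.69 × 10^-12
Kb = x²/(0.251 − x) = 7.69 × 10^-12
Neglecting x in the denominator: x = √(7.69 × 10^-12 × 0.251) = 1.39 × 10^-6 M
pOH = −log(1.39 × 10^-6) = 5.86; pH = 14.00 − 5.86 = 8.14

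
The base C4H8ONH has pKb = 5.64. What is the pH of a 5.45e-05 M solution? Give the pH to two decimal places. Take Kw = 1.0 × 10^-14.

pH = 9.00

C4H8ONH + H2O ⇌ C4H8ONH2+ + OH-
Kb = 10^(−5.64) = 2.29 × 10^-6
Let x = [OH-] at equilibrium. Kb = x²/(5.45e-05 − x).
x is not negligible relative to C₀; solve x² + 2.29e-06·x − 1.25e-10 = 0.
x = (−Kb + √(Kb² + 4·Kb·C₀))/2 = 1.01 × 10^-5 M
pOH = 5.00, so pH = 14.00 − pOH = 9.00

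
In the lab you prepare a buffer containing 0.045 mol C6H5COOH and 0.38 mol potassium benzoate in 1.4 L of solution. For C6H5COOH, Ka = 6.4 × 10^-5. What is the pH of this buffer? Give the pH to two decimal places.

pKa = −log(6.4 × 10^-5) = 4.194
pH = pKa + log([A⁻]/[HA]) = 4.194 + log(0.38/0.045)
pH = 4.194 + (+0.927) = 5.12

pH = 5.12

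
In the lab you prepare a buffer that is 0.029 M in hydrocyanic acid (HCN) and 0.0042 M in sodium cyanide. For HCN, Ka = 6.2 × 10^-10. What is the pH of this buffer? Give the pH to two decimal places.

pKa = −log(6.2 × 10^-10) = 9.208
Henderson–Hasselbalch: pH = pKa + log([CN-]/[HCN]) = 9.208 + log(0.0042/0.029)
pH = 9.208 + (-0.839) = 8.37

pH = 8.37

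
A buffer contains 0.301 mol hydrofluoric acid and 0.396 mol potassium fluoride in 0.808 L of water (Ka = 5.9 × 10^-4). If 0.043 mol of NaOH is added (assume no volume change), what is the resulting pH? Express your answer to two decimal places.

pH = 3.46

OH- converts HF to F-: HF → 0.258 mol, F- → 0.439 mol.
pKa = −log(5.9 × 10^-4) = 3.229
pH = pKa + log([A⁻]/[HA]) = 3.229 + log(0.439/0.258) = 3.229 +0.231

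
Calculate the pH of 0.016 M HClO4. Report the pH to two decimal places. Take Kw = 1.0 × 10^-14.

HClO4 is a strong acid and dissociates completely, so [H+] = 0.016 M.
pH = -log(0.016) = 1.80

pH = 1.80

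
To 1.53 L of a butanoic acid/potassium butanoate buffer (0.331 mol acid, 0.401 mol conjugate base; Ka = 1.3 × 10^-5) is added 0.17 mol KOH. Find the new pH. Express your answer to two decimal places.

pH = 5.44

OH- converts CH3(CH2)2COOH to CH3(CH2)2COO-: CH3(CH2)2COOH → 0.161 mol, CH3(CH2)2COO- → 0.571 mol.
pKa = −log(1.3 × 10^-5) = 4.886
pH = pKa + log(n_CH3(CH2)2COO-/n_CH3(CH2)2COOH) = 4.886 + log(0.571/0.161) = 4.886 + (+0.550)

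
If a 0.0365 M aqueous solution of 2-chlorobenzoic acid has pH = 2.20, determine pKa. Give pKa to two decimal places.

pKa = 2.88

[H+] = 10^(-2.20) = 6.31 × 10^-3 M
At equilibrium [HA] = 0.0365 − 6.31 × 10^-3 = 3.02 × 10^-2 M
Ka = [H+][A-]/[HA] = (6.31 × 10^-3)² / 3.02 × 10^-2 = 1.32 × 10^-3
pKa = -log(1.32 × 10^-3) = 2.88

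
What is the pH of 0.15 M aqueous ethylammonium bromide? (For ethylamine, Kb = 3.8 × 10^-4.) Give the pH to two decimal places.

C2H5NH3+ is the conjugate acid of the weak base C2H5NH2.
Ka = Kw/Kb = 1.0×10^-14 / 3.8 × 10^-4 = 2.63 × 10^-11
Ka = [H+]²/(0.15 − [H+]) = 2.63 × 10^-11
Assume [H+] ≪ 0.15: [H+] ≈ √(2.63 × 10^-11 × 0.15) = 1.99 × 10^-6 M
pH = −log[H+] = −log(1.99 × 10^-6) = 5.70

pH = 5.70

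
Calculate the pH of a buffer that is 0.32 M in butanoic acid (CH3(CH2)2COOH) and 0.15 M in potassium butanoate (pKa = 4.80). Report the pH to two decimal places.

pH = pKa + log([A⁻]/[HA]) = 4.80 + log(0.15/0.32)
pH = 4.80 + (-0.329) = 4.47

pH = 4.47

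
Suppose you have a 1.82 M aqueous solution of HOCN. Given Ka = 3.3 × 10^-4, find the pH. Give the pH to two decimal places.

HOCN ⇌ OCN- + H+
Let x = [H+] at equilibrium. Ka = x²/(1.82 − x).
Neglecting x in the denominator: x = √(3.3 × 10^-4 × 1.82) = 2.45 × 10^-2 M
pH = −log(2.45 × 10^-2) = 1.61

pH = 1.61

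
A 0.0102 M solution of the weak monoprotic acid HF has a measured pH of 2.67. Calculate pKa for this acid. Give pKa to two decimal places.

pKa = 3.25

[H+] = 10^(-2.67) = 2.14 × 10^-3 M
At equilibrium [HA] = 0.0102 − 2.14 × 10^-3 = 8.06 × 10^-3 M
Ka = [H+][A-]/[HA] = (2.14 × 10^-3)² / 8.06 × 10^-3 = 5.68 × 10^-4
pKa = -log(5.68 × 10^-4) = 3.25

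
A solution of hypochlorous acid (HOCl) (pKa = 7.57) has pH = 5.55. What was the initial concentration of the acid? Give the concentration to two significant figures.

[H+] = 10^(-5.55) = 2.82 × 10^-6 M = x
Ka = 10^(−7.57) = 2.69 × 10^-8
Ka = x²/(C₀ − x) ⇒ C₀ = x + x²/Ka
C₀ = 2.82 × 10^-6 + (2.82 × 10^-6)²/(2.69 × 10^-8) = 2.98 × 10^-4 M

C₀ = 3.0 × 10^-4 M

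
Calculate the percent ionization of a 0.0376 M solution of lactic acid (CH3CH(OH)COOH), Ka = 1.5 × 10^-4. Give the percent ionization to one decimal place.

CH3CH(OH)COOH ⇌ CH3CH(OH)COO- + H+; let x = [H+] at equilibrium.
Solve x² + 0.00015x − 5.64e-06 = 0 → x = 2.30 × 10^-3 M
% ionization = x/C₀ × 100% = 2.30 × 10^-3/0.0376 × 100% = 6.1%

6.1%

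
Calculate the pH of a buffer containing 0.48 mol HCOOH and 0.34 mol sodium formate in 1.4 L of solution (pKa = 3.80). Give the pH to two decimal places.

Henderson–Hasselbalch: pH = pKa + log([HCOO-]/[HCOOH]) = 3.80 + log(0.34/0.48)
pH = 3.80 + (-0.150) = 3.65

pH = 3.65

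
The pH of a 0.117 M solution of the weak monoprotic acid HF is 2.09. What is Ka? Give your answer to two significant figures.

[H+] = 10^(-2.09) = 8.13 × 10^-3 M
At equilibrium [HA] = 0.117 − 8.13 × 10^-3 = 1.09 × 10^-1 M
Ka = [H+][A-]/[HA] = (8.13 × 10^-3)² / 1.09 × 10^-1 = 6.1 × 10^-4

Ka = 6.1 × 10^-4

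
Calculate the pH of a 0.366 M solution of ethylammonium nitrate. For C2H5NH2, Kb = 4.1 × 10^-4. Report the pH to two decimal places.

C2H5NH3+ is the conjugate acid of the weak base C2H5NH2.
Ka = Kw/Kb = 1.0×10^-14 / 4.1 × 10^-4 = 2.44 × 10^-11
Ka = x²/(0.366 − x) = 2.44 × 10^-11
Neglecting x in the denominator: x = √(2.44 × 10^-11 × 0.366) = 2.99 × 10^-6 M
pH = −log[H+] = −log(2.99 × 10^-6) = 5.52

pH = 5.52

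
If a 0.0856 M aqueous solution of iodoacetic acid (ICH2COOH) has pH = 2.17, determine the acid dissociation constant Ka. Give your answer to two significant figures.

Ka = 5.8 × 10^-4

[H+] = 10^(-2.17) = 6.76 × 10^-3 M
At equilibrium [HA] = 0.0856 − 6.76 × 10^-3 = 7.88 × 10^-2 M
Ka = [H+][A-]/[HA] = (6.76 × 10^-3)² / 7.88 × 10^-2 = 5.8 × 10^-4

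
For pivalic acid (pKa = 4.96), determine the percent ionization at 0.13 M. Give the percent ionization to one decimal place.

(CH3)3CCOOH ⇌ (CH3)3CCOO- + H+; let x = [H+] at equilibrium.
Ka = 10^(−4.96) = 1.10 × 10^-5
x ≈ √(Ka·C₀) = √(1.10 × 10^-5 × 0.13) = 1.20 × 10^-3 M
% ionization = x/C₀ × 100% = 1.20 × 10^-3/0.13 × 100% = 0.9%

0.9%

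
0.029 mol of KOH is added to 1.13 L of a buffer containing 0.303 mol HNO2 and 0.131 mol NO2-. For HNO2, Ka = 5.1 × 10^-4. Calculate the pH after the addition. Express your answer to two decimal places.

pH = 3.06

OH- converts HNO2 to NO2-: HNO2 → 0.274 mol, NO2- → 0.16 mol.
pKa = −log(5.1 × 10^-4) = 3.292
pH = pKa + log([A⁻]/[HA]) = 3.292 + log(0.16/0.274) = 3.292 -0.234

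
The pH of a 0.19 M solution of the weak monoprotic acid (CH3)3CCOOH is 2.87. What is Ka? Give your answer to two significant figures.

[H+] = 10^(-2.87) = 1.35 × 10^-3 M
At equilibrium [HA] = 0.19 − 1.35 × 10^-3 = 1.89 × 10^-1 M
Ka = [H+][A-]/[HA] = (1.35 × 10^-3)² / 1.89 × 10^-1 = 9.6 × 10^-6

Ka = 9.6 × 10^-6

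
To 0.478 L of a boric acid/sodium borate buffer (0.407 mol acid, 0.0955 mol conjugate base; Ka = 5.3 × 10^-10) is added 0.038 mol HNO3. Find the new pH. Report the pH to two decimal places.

pH = 8.39

After neutralization: n(B(OH)3) = 0.445 mol, n(B(OH)4-) = 0.0575 mol.
pKa = −log(5.3 × 10^-10) = 9.276
Henderson–Hasselbalch with mole ratio 0.0575/0.445: pH = 9.276 + (-0.889)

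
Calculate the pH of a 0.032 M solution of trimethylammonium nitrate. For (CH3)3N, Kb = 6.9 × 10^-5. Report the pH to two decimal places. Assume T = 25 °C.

(CH3)3NH+ is the conjugate acid of the weak base (CH3)3N.
Ka = Kw/Kb = 1.0×10^-14 / 6.9 × 10^-5 = 1.45 × 10^-10
From the ICE table, Ka = x²/(0.032 − x) = 1.45 × 10^-10.
Assume x ≪ 0.032: x ≈ √(1.45 × 10^-10 × 0.032) = 2.15 × 10^-6 M
pH = −log[H+] = −log(2.15 × 10^-6) = 5.67

pH = 5.67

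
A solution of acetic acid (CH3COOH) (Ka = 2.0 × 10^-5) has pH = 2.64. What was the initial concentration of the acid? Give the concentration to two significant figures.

C₀ = 2.6 × 10^-1 M

[H+] = 10^(-2.64) = 2.29 × 10^-3 M = x
Ka = x²/(C₀ − x) ⇒ C₀ = x + x²/Ka
C₀ = 2.29 × 10^-3 + (2.29 × 10^-3)²/(2.0 × 10^-5) = 2.64 × 10^-1 M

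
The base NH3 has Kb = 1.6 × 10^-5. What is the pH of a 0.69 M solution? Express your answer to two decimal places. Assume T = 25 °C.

pH = 11.52

NH3 + H2O ⇌ NH4+ + OH-
Kb = [OH-]²/(0.69 − [OH-]) = 1.6 × 10^-5
Neglecting [OH-] in the denominator: [OH-] = √(1.6 × 10^-5 × 0.69) = 3.32 × 10^-3 M
pOH = 2.48, so pH = 14.00 − pOH = 11.52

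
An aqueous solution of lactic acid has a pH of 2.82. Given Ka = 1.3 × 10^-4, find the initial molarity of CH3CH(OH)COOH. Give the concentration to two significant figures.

[H+] = 10^(-2.82) = 1.51 × 10^-3 M = x
Ka = x²/(C₀ − x) ⇒ C₀ = x + x²/Ka
C₀ = 1.51 × 10^-3 + (1.51 × 10^-3)²/(1.3 × 10^-4) = 1.90 × 10^-2 M

C₀ = 1.9 × 10^-2 M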